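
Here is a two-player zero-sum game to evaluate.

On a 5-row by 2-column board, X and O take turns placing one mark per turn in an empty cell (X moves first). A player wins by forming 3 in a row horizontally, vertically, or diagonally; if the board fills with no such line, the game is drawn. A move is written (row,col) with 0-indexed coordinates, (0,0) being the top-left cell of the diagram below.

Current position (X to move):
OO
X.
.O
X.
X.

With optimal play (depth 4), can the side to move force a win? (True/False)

X winning at [OO/X./.O/X./X.]: True

p1 X@[OO/X./.O/X./X.]: (1,1)[OO/XX/.O/X./X.]+0 (2,0)[OO/X./XO/X./X.]+1* (3,1)[OO/X./.O/XX/X.]-1 (4,1)[OO/X./.O/X./XX]-1
p2 O@[OO/X./XO/X./X.] terminal -1; root [OO/X./.O/X./X.] d4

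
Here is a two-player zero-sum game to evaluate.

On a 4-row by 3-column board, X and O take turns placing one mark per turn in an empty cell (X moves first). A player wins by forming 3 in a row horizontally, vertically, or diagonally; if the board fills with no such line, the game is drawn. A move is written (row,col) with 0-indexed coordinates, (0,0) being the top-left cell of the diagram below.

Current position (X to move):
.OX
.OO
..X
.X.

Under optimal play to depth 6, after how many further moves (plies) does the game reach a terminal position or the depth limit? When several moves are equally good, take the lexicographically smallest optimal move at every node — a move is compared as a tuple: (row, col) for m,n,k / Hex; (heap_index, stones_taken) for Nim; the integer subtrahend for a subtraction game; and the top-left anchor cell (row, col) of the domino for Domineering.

PV length from [.OX/.OO/..X/.X.]: 2 plies

[.OX/.OO/..X/.X.] X move#1: (0,0):-1/XOX/.OO/..X/.X.*, (1,0):-1/.OX/XOO/..X/.X., (2,0):-1/.OX/.OO/X.X/.X., (2,1):-1/.OX/.OO/.XX/.X., (3,0):-1/.OX/.OO/..X/XX., (3,2):-1/.OX/.OO/..X/.XX
[XOX/.OO/..X/.X.] O move#2: (1,0):+1/XOX/OOO/..X/.X.*, (2,0):+1/XOX/.OO/O.X/.X., (2,1):+1/XOX/.OO/.OX/.X., (3,0):+1/XOX/.OO/..X/OX., (3,2):+1/XOX/.OO/..X/.XO
[XOX/OOO/..X/.X.] end (terminal -1, X#3); searched .OX/.OO/..X/.X. to 6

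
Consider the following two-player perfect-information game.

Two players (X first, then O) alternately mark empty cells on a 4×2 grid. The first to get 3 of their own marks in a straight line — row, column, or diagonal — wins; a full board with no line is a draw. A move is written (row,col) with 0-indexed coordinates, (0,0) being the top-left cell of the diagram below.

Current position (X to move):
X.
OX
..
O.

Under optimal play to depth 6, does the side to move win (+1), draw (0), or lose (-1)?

value(X./OX/../O., X) = 0

[X./OX/../O.] X move#1: (0,1):-1/XX/OX/../O., (2,0):+0/X./OX/X./O.*, (2,1):-1/X./OX/.X/O., (3,1):-1/X./OX/../OX
[X./OX/X./O.] O move#2: (0,1):+0/XO/OX/X./O.*, (2,1):+0/X./OX/XO/O., (3,1):+0/X./OX/X./OO
[XO/OX/X./O.] X move#3: (2,1):+0/XO/OX/XX/O.*, (3,1):+0/XO/OX/X./OX
[XO/OX/XX/O.] O move#4: (3,1):+0/XO/OX/XX/OO*
[XO/OX/XX/OO] end (terminal +0, X#5); searched X./OX/../O. to 6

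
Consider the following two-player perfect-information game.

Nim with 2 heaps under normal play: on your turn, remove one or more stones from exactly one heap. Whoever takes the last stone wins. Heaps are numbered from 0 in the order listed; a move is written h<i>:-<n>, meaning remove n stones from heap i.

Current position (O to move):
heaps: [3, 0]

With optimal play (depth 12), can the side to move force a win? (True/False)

p1 O@[(3,0)]: h0:-1[(2,0)]-1 h0:-2[(1,0)]-1 h0:-3[(0,0)]+1*
p2 X@[(0,0)] terminal -1; root [(3,0)] d12

O winning at [(3,0)]: True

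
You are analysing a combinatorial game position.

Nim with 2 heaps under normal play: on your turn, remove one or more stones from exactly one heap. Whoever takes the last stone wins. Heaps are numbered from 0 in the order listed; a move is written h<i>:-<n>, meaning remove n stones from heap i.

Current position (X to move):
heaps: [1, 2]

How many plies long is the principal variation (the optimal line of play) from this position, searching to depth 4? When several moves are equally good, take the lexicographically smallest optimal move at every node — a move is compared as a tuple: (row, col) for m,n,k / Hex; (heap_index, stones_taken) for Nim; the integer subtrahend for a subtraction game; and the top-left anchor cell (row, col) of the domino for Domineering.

[(1,2)] X move#1: h0:-1:-1/(0,2), h1:-1:+1/(1,1)*, h1:-2:-1/(1,0)
[(1,1)] O move#2: h0:-1:-1/(0,1)*, h1:-1:-1/(1,0)
[(0,1)] X move#3: h1:-1:+1/(0,0)*
[(0,0)] end (terminal -1, O#4); searched (1,2) to 4

PV length from [(1,2)]: 3 plies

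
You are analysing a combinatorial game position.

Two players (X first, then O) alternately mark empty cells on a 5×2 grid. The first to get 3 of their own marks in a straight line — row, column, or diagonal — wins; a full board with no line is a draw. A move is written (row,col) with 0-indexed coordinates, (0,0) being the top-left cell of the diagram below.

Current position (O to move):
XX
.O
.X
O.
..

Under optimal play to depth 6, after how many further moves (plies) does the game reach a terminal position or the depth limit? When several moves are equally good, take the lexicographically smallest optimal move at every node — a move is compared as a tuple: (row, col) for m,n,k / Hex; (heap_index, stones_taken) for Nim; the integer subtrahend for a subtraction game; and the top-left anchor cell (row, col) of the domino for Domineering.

PV length from [XX/.O/.X/O./..]: 3 plies

[XX/.O/.X/O./..] O move#1: (1,0):+0/XX/OO/.X/O./.., (2,0):+1/XX/.O/OX/O./..*, (3,1):+0/XX/.O/.X/OO/.., (4,0):+0/XX/.O/.X/O./O., (4,1):+0/XX/.O/.X/O./.O
[XX/.O/OX/O./..] X move#2: (1,0):-1/XX/XO/OX/O./..*, (3,1):-1/XX/.O/OX/OX/.., (4,0):-1/XX/.O/OX/O./X., (4,1):-1/XX/.O/OX/O./.X
[XX/XO/OX/O./..] O move#3: (3,1):+0/XX/XO/OX/OO/.., (4,0):+1/XX/XO/OX/O./O.*, (4,1):+0/XX/XO/OX/O./.O
[XX/XO/OX/O./O.] end (terminal -1, X#4); searched XX/.O/.X/O./.. to 6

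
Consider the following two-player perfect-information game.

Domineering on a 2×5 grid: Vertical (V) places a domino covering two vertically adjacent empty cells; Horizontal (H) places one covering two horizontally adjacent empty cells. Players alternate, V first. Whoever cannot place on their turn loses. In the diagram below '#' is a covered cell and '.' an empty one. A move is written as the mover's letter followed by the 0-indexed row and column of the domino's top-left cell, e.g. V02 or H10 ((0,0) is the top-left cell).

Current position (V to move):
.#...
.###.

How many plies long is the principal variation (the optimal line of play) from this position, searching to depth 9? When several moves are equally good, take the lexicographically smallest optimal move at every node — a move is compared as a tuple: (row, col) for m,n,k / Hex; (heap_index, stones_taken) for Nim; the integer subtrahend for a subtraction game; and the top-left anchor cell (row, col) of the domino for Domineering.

ply 1, V at .#.../.###. | V00=-1→##.../####.; V04=+1→.#..#/.####*
ply 2, H at .#..#/.#### | H02=-1→.####/.####*
ply 3, V at .####/.#### | V00=+1→#####/#####*
ply 4: #####/##### is terminal -1 (H); from .#.../.###. depth 9

PV length from [.#.../.###.]: 3 plies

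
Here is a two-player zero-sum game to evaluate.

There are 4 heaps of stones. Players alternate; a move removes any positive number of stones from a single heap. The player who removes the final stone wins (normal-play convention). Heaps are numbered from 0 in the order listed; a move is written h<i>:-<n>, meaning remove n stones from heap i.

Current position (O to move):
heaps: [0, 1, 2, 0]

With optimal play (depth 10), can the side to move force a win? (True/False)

O winning at [(0,1,2,0)]: True

ply 1, O at (0,1,2,0) | h1:-1=-1→(0,0,2,0); h2:-1=+1→(0,1,1,0)*; h2:-2=-1→(0,1,0,0)
ply 2, X at (0,1,1,0) | h1:-1=-1→(0,0,1,0)*; h2:-1=-1→(0,1,0,0)
ply 3, O at (0,0,1,0) | h2:-1=+1→(0,0,0,0)*
ply 4: (0,0,0,0) is terminal -1 (X); from (0,1,2,0) depth 10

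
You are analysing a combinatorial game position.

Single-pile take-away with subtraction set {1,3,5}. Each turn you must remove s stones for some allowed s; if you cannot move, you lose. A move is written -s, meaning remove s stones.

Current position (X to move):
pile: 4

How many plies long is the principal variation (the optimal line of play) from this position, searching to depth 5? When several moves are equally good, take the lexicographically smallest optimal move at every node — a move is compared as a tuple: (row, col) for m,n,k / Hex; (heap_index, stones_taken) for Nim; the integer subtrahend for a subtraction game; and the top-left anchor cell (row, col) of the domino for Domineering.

PV length from [4]: 4 plies

ply 1, X at 4 | -1=-1→3*; -3=-1→1
ply 2, O at 3 | -1=+1→2*; -3=+1→0
ply 3, X at 2 | -1=-1→1*
ply 4, O at 1 | -1=+1→0*
ply 5: 0 is terminal -1 (X); from 4 depth 5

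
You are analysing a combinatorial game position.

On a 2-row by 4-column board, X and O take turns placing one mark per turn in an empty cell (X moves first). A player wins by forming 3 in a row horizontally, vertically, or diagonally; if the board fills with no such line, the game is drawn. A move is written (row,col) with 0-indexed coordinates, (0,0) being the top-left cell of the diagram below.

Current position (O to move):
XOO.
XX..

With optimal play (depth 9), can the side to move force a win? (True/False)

p1 O@[XOO./XX..]: (0,3)[XOOO/XX..]+1* (1,2)[XOO./XXO.]+0 (1,3)[XOO./XX.O]-1
p2 X@[XOOO/XX..] terminal -1; root [XOO./XX..] d9

O winning at [XOO./XX..]: True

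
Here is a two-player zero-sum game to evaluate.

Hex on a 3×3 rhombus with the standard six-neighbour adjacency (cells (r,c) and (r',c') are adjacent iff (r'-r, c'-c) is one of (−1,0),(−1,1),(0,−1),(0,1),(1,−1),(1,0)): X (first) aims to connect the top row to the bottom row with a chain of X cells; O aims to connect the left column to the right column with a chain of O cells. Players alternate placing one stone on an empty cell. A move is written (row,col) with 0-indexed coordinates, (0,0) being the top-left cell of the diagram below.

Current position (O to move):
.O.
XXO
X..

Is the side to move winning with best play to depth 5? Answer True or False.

p1 O@[.O./XXO/X..]: (0,0)[OO./XXO/X..]-1* (0,2)[.OO/XXO/X..]-1 (2,1)[.O./XXO/XO.]-1 (2,2)[.O./XXO/X.O]-1
p2 X@[OO./XXO/X..]: (0,2)[OOX/XXO/X..]+1* (2,1)[OO./XXO/XX.]-1 (2,2)[OO./XXO/X.X]-1
p3 O@[OOX/XXO/X..] terminal -1; root [.O./XXO/X..] d5

O winning at [.O./XXO/X..]: False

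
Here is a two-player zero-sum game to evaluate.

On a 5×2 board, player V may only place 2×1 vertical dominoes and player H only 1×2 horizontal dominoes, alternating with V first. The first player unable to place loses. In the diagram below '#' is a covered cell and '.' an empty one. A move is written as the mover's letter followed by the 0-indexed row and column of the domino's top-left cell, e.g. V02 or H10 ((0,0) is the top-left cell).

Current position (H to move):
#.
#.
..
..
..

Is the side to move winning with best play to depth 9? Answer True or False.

ply 1, H at #./#./../../.. | H20=-1→#./#./##/../..; H30=+1→#./#./../##/..*; H40=-1→#./#./../../##
ply 2, V at #./#./../##/.. | V01=-1→##/##/../##/..*; V11=-1→#./##/.#/##/..
ply 3, H at ##/##/../##/.. | H20=+1→##/##/##/##/..*; H40=+1→##/##/../##/##
ply 4: ##/##/##/##/.. is terminal -1 (V); from #./#./../../.. depth 9

H winning at [#./#./../../..]: True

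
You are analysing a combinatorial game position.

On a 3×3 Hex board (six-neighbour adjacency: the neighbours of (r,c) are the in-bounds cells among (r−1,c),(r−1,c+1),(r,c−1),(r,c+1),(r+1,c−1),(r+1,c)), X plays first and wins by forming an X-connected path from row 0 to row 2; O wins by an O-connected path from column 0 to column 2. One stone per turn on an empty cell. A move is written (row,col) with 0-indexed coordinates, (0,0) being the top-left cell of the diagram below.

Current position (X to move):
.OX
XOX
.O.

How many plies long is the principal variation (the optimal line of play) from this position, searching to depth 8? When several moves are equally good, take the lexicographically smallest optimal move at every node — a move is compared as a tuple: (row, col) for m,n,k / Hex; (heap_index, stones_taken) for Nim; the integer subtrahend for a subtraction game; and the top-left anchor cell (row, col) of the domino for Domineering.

[.OX/XOX/.O.] X move#1: (0,0):+1/XOX/XOX/.O.*, (2,0):+1/.OX/XOX/XO., (2,2):+1/.OX/XOX/.OX
[XOX/XOX/.O.] O move#2: (2,0):-1/XOX/XOX/OO.*, (2,2):-1/XOX/XOX/.OO
[XOX/XOX/OO.] X move#3: (2,2):+1/XOX/XOX/OOX*
[XOX/XOX/OOX] end (terminal -1, O#4); searched .OX/XOX/.O. to 8

PV length from [.OX/XOX/.O.]: 3 plies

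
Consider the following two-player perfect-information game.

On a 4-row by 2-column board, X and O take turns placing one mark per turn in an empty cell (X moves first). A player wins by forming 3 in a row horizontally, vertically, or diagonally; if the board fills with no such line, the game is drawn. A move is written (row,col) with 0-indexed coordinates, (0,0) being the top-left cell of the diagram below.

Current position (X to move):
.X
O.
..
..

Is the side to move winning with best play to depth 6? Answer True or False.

X winning at [.X/O./../..]: False

p1 X@[.X/O./../..]: (0,0)[XX/O./../..]+0* (1,1)[.X/OX/../..]+0 (2,0)[.X/O./X./..]+0 (2,1)[.X/O./.X/..]+0 (3,0)[.X/O./../X.]+0 (3,1)[.X/O./../.X]-1
p2 O@[XX/O./../..]: (1,1)[XX/OO/../..]+0* (2,0)[XX/O./O./..]+0 (2,1)[XX/O./.O/..]+0 (3,0)[XX/O./../O.]+0 (3,1)[XX/O./../.O]+0
p3 X@[XX/OO/../..]: (2,0)[XX/OO/X./..]+0* (2,1)[XX/OO/.X/..]+0 (3,0)[XX/OO/../X.]+0 (3,1)[XX/OO/../.X]+0
p4 O@[XX/OO/X./..]: (2,1)[XX/OO/XO/..]+0* (3,0)[XX/OO/X./O.]+0 (3,1)[XX/OO/X./.O]+0
p5 X@[XX/OO/XO/..]: (3,0)[XX/OO/XO/X.]-1 (3,1)[XX/OO/XO/.X]+0*
p6 O@[XX/OO/XO/.X]: (3,0)[XX/OO/XO/OX]+0*
p7 X@[XX/OO/XO/OX] terminal +0; root [.X/O./../..] d6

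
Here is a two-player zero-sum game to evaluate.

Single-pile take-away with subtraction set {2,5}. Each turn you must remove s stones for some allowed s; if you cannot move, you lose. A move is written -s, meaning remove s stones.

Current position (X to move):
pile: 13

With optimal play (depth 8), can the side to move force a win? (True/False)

X winning at [13]: True

p1 X@[13]: -2[11]+1* -5[8]+1
p2 O@[11]: -2[9]-1* -5[6]-1
p3 X@[9]: -2[7]+1* -5[4]+1
p4 O@[7]: -2[5]-1* -5[2]-1
p5 X@[5]: -2[3]-1 -5[0]+1*
p6 O@[0] terminal -1; root [13] d8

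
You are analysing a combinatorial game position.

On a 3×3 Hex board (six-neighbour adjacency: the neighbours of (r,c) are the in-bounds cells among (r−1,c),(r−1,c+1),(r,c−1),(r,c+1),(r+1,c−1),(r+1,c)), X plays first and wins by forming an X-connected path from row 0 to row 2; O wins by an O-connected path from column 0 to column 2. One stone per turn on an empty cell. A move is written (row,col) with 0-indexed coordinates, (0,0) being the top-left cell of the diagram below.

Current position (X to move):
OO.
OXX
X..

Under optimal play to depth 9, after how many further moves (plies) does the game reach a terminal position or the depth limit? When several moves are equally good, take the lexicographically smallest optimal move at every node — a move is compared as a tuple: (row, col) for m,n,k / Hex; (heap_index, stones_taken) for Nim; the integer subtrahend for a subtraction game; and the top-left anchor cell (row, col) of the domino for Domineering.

PV length from [OO./OXX/X..]: 1 ply

ply 1, X at OO./OXX/X.. | (0,2)=+1→OOX/OXX/X..*; (2,1)=-1→OO./OXX/XX.; (2,2)=-1→OO./OXX/X.X
ply 2: OOX/OXX/X.. is terminal -1 (O); from OO./OXX/X.. depth 9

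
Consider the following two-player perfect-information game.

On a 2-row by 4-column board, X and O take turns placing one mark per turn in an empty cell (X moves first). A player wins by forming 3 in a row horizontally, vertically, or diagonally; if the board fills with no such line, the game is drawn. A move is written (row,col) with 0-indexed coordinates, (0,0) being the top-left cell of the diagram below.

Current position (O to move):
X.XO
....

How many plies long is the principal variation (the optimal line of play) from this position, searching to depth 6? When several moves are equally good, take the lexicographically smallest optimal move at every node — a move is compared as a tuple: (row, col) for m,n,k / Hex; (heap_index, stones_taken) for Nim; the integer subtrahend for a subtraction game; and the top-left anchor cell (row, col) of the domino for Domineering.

PV length from [X.XO/....]: 5 plies

ply 1, O at X.XO/.... | (0,1)=+0→XOXO/....*; (1,0)=-1→X.XO/O...; (1,1)=-1→X.XO/.O..; (1,2)=-1→X.XO/..O.; (1,3)=-1→X.XO/...O
ply 2, X at XOXO/.... | (1,0)=+0→XOXO/X...*; (1,1)=+0→XOXO/.X..; (1,2)=+0→XOXO/..X.; (1,3)=+0→XOXO/...X
ply 3, O at XOXO/X... | (1,1)=+0→XOXO/XO..*; (1,2)=+0→XOXO/X.O.; (1,3)=+0→XOXO/X..O
ply 4, X at XOXO/XO.. | (1,2)=+0→XOXO/XOX.*; (1,3)=+0→XOXO/XO.X
ply 5, O at XOXO/XOX. | (1,3)=+0→XOXO/XOXO*
ply 6: XOXO/XOXO is terminal +0 (X); from X.XO/.... depth 6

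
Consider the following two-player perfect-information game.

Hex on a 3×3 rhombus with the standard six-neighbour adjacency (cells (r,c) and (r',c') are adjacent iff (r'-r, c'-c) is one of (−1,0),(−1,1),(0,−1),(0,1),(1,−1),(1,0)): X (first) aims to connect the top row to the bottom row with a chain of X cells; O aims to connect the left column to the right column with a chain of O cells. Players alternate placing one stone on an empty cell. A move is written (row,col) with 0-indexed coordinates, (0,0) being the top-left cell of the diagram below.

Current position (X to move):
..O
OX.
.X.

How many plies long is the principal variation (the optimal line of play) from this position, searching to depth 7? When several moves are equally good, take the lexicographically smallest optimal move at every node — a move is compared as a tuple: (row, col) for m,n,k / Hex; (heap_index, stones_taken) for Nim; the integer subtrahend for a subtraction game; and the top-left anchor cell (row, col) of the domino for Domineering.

PV length from [..O/OX./.X.]: 1 ply

p1 X@[..O/OX./.X.]: (0,0)[X.O/OX./.X.]-1 (0,1)[.XO/OX./.X.]+1* (1,2)[..O/OXX/.X.]-1 (2,0)[..O/OX./XX.]-1 (2,2)[..O/OX./.XX]-1
p2 O@[.XO/OX./.X.] terminal -1; root [..O/OX./.X.] d7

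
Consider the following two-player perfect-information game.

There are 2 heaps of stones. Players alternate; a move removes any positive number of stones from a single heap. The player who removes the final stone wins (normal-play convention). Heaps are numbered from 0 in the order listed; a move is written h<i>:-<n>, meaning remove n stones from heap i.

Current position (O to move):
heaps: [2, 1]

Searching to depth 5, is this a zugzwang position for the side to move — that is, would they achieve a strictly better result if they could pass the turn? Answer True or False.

zugzwang((2,1), O) = False

ply 1, O at (2,1) | h0:-1=+1→(1,1)*; h0:-2=-1→(0,1); h1:-1=-1→(2,0)
ply 2, X at (1,1) | h0:-1=-1→(0,1)*; h1:-1=-1→(1,0)
ply 3, O at (0,1) | h1:-1=+1→(0,0)*
ply 4: (0,0) is terminal -1 (X); from (2,1) depth 5
suppose O passes — search the same position with X to move:
pass> ply 1, X at (2,1) | h0:-1=+1→(1,1)*; h0:-2=-1→(0,1); h1:-1=-1→(2,0)
pass> ply 2, O at (1,1) | h0:-1=-1→(0,1)*; h1:-1=-1→(1,0)
pass> ply 3, X at (0,1) | h1:-1=+1→(0,0)*
pass> ply 4: (0,0) is terminal -1 (O); from (2,1) depth 5
for O: play +1, pass -1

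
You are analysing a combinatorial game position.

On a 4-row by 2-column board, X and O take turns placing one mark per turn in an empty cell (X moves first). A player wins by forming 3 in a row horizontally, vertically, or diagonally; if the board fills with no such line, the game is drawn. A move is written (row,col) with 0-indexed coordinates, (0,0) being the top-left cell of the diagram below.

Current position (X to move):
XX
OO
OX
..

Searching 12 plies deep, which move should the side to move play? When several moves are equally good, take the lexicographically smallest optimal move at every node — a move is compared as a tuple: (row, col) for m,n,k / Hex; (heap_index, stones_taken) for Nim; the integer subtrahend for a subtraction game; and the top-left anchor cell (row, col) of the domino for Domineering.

X's best at [XX/OO/OX/..]: (3,0)

p1 X@[XX/OO/OX/..]: (3,0)[XX/OO/OX/X.]+0* (3,1)[XX/OO/OX/.X]-1
p2 O@[XX/OO/OX/X.]: (3,1)[XX/OO/OX/XO]+0*
p3 X@[XX/OO/OX/XO] terminal +0; root [XX/OO/OX/..] d12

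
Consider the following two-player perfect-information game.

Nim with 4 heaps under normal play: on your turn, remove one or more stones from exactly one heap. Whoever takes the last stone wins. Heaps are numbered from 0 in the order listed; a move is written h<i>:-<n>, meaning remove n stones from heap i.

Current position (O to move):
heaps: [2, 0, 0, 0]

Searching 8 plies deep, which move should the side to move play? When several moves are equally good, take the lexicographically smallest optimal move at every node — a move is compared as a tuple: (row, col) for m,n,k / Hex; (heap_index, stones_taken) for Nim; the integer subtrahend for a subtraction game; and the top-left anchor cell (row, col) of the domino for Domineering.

ply 1, O at (2,0,0,0) | h0:-1=-1→(1,0,0,0); h0:-2=+1→(0,0,0,0)*
ply 2: (0,0,0,0) is terminal -1 (X); from (2,0,0,0) depth 8

O's best at [(2,0,0,0)]: h0:-2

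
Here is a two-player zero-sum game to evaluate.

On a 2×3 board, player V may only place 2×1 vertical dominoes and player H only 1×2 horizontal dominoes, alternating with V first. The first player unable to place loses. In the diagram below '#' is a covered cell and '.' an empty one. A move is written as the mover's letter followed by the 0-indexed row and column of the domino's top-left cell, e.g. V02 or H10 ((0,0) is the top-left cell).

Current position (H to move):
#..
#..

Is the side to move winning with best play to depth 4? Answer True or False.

ply 1, H at #../#.. | H01=+1→###/#..*; H11=+1→#../###
ply 2: ###/#.. is terminal -1 (V); from #../#.. depth 4

H winning at [#../#..]: True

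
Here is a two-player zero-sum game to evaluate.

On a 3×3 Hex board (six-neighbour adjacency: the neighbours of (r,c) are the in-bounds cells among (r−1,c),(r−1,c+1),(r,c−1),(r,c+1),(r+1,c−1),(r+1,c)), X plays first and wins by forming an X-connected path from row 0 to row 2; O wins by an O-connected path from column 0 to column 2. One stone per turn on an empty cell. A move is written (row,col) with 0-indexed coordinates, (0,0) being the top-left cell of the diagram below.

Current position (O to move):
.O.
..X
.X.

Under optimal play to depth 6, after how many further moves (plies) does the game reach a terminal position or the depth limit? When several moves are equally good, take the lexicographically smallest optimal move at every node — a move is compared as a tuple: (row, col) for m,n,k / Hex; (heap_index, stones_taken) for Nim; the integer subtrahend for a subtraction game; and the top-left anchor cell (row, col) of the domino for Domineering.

PV length from [.O./..X/.X.]: 3 plies

ply 1, O at .O./..X/.X. | (0,0)=-1→OO./..X/.X.; (0,2)=+1→.OO/..X/.X.*; (1,0)=-1→.O./O.X/.X.; (1,1)=-1→.O./.OX/.X.; (2,0)=-1→.O./..X/OX.; (2,2)=-1→.O./..X/.XO
ply 2, X at .OO/..X/.X. | (0,0)=-1→XOO/..X/.X.*; (1,0)=-1→.OO/X.X/.X.; (1,1)=-1→.OO/.XX/.X.; (2,0)=-1→.OO/..X/XX.; (2,2)=-1→.OO/..X/.XX
ply 3, O at XOO/..X/.X. | (1,0)=+1→XOO/O.X/.X.*; (1,1)=+1→XOO/.OX/.X.; (2,0)=+1→XOO/..X/OX.; (2,2)=-1→XOO/..X/.XO
ply 4: XOO/O.X/.X. is terminal -1 (X); from .O./..X/.X. depth 6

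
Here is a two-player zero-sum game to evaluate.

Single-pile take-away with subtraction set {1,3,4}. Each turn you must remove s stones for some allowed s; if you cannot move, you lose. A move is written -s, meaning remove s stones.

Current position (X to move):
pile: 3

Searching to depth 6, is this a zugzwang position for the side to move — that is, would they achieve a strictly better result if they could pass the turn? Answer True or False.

zugzwang(3, X) = False

ply 1, X at 3 | -1=+1→2*; -3=+1→0
ply 2, O at 2 | -1=-1→1*
ply 3, X at 1 | -1=+1→0*
ply 4: 0 is terminal -1 (O); from 3 depth 6
if X skipped the turn, O would face:
~ ply 1, O at 3 | -1=+1→2*; -3=+1→0
~ ply 2, X at 2 | -1=-1→1*
~ ply 3, O at 1 | -1=+1→0*
~ ply 4: 0 is terminal -1 (X); from 3 depth 6
compare (X): move=+1 vs pass=-1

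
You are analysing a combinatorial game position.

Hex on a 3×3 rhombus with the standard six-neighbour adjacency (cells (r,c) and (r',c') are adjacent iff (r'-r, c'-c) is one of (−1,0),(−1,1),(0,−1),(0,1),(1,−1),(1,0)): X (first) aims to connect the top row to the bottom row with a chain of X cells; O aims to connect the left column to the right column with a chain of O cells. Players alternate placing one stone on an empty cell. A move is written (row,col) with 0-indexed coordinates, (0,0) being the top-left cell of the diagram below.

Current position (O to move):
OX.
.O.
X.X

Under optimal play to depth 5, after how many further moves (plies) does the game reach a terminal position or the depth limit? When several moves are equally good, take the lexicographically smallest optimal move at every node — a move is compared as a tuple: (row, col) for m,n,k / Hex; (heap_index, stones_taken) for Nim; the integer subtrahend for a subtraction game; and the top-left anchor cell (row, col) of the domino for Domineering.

p1 O@[OX./.O./X.X]: (0,2)[OXO/.O./X.X]-1 (1,0)[OX./OO./X.X]+1* (1,2)[OX./.OO/X.X]-1 (2,1)[OX./.O./XOX]-1
p2 X@[OX./OO./X.X]: (0,2)[OXX/OO./X.X]-1* (1,2)[OX./OOX/X.X]-1 (2,1)[OX./OO./XXX]-1
p3 O@[OXX/OO./X.X]: (1,2)[OXX/OOO/X.X]+1* (2,1)[OXX/OO./XOX]-1
p4 X@[OXX/OOO/X.X] terminal -1; root [OX./.O./X.X] d5

PV length from [OX./.O./X.X]: 3 plies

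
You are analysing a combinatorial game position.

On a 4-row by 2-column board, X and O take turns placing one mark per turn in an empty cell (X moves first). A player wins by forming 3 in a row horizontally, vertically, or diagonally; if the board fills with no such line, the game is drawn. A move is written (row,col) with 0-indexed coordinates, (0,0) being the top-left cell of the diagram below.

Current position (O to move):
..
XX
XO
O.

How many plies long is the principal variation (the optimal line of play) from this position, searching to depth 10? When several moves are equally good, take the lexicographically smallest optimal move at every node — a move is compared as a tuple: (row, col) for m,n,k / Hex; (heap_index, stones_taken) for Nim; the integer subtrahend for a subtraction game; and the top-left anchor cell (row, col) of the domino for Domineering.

PV length from [../XX/XO/O.]: 3 plies

p1 O@[../XX/XO/O.]: (0,0)[O./XX/XO/O.]+0* (0,1)[.O/XX/XO/O.]-1 (3,1)[../XX/XO/OO]-1
p2 X@[O./XX/XO/O.]: (0,1)[OX/XX/XO/O.]+0* (3,1)[O./XX/XO/OX]+0
p3 O@[OX/XX/XO/O.]: (3,1)[OX/XX/XO/OO]+0*
p4 X@[OX/XX/XO/OO] terminal +0; root [../XX/XO/O.] d10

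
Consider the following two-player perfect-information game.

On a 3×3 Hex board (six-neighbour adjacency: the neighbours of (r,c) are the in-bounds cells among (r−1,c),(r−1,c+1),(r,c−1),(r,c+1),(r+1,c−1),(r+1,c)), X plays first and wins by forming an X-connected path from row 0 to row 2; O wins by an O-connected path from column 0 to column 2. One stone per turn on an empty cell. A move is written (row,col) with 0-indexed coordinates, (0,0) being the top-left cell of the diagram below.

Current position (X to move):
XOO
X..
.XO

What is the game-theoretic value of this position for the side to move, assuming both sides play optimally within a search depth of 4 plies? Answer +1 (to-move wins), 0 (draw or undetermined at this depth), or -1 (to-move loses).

p1 X@[XOO/X../.XO]: (1,1)[XOO/XX./.XO]+1* (1,2)[XOO/X.X/.XO]+1 (2,0)[XOO/X../XXO]+1
p2 O@[XOO/XX./.XO] terminal -1; root [XOO/X../.XO] d4

value(XOO/X../.XO, X) = +1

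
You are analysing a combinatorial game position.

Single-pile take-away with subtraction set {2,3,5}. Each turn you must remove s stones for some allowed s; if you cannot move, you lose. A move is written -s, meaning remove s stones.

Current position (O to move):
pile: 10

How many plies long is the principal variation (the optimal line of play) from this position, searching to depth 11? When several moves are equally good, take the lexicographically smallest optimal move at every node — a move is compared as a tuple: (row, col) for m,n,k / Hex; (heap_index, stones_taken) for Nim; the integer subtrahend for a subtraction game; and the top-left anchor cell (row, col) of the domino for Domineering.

[10] O move#1: -2:+1/8*, -3:+1/7, -5:-1/5
[8] X move#2: -2:-1/6*, -3:-1/5, -5:-1/3
[6] O move#3: -2:-1/4, -3:-1/3, -5:+1/1*
[1] end (terminal -1, X#4); searched 10 to 11

PV length from [10]: 3 plies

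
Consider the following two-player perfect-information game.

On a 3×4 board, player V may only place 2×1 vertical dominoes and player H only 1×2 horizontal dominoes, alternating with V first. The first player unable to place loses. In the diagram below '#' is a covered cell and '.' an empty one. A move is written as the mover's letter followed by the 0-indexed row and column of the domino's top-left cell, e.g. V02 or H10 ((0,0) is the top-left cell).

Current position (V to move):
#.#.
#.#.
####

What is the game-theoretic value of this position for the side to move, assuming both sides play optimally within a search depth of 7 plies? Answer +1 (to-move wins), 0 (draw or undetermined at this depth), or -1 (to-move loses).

[#.#./#.#./####] V move#1: V01:+1/###./###./####*, V03:+1/#.##/#.##/####
[###./###./####] end (terminal -1, H#2); searched #.#./#.#./#### to 7

value(#.#./#.#./####, V) = +1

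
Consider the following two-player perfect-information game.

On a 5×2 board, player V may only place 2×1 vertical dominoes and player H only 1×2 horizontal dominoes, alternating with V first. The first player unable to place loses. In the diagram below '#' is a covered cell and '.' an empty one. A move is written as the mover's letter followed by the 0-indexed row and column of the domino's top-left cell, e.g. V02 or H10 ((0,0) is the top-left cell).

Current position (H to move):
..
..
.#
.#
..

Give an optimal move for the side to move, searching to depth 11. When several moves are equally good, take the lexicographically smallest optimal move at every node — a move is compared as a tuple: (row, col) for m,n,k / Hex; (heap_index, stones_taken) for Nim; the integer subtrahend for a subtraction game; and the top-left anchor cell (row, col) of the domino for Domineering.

p1 H@[../../.#/.#/..]: H00[##/../.#/.#/..]+1* H10[../##/.#/.#/..]+1 H40[../../.#/.#/##]-1
p2 V@[##/../.#/.#/..]: V10[##/#./##/.#/..]-1* V20[##/../##/##/..]-1 V30[##/../.#/##/#.]-1
p3 H@[##/#./##/.#/..]: H40[##/#./##/.#/##]+1*
p4 V@[##/#./##/.#/##] terminal -1; root [../../.#/.#/..] d11

H's best at [../../.#/.#/..]: H00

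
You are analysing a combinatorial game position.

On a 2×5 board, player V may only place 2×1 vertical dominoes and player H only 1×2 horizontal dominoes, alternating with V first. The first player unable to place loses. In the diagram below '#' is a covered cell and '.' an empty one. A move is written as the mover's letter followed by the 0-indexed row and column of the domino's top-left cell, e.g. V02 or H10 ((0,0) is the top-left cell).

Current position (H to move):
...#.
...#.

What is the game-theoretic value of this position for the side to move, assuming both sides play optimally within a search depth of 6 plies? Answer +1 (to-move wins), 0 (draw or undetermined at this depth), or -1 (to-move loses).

value(...#./...#., H) = -1

ply 1, H at ...#./...#. | H00=-1→##.#./...#.*; H01=-1→.###./...#.; H10=-1→...#./##.#.; H11=-1→...#./.###.
ply 2, V at ##.#./...#. | V02=+1→####./..##.*; V04=-1→##.##/...##
ply 3, H at ####./..##. | H10=-1→####./####.*
ply 4, V at ####./####. | V04=+1→#####/#####*
ply 5: #####/##### is terminal -1 (H); from ...#./...#. depth 6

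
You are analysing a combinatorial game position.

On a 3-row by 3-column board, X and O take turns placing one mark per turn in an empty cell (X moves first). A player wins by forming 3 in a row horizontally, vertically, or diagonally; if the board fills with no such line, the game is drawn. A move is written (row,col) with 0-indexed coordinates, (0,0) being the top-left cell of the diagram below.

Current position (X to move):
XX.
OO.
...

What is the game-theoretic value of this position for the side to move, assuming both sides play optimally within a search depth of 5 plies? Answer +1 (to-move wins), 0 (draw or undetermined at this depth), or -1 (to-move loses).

value(XX./OO./..., X) = +1

ply 1, X at XX./OO./... | (0,2)=+1→XXX/OO./...*; (1,2)=+0→XX./OOX/...; (2,0)=-1→XX./OO./X..; (2,1)=-1→XX./OO./.X.; (2,2)=-1→XX./OO./..X
ply 2: XXX/OO./... is terminal -1 (O); from XX./OO./... depth 5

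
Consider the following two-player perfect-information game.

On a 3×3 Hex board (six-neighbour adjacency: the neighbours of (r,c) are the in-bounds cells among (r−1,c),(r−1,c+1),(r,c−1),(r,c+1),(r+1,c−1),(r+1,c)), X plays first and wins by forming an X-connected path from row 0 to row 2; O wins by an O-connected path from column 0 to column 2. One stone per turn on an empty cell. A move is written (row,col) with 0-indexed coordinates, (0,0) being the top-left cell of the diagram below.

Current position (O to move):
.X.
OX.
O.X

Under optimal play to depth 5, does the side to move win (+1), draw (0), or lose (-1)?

value(.X./OX./O.X, O) = -1

[.X./OX./O.X] O move#1: (0,0):-1/OX./OX./O.X*, (0,2):-1/.XO/OX./O.X, (1,2):-1/.X./OXO/O.X, (2,1):-1/.X./OX./OOX
[OX./OX./O.X] X move#2: (0,2):+1/OXX/OX./O.X*, (1,2):+1/OX./OXX/O.X, (2,1):+1/OX./OX./OXX
[OXX/OX./O.X] O move#3: (1,2):-1/OXX/OXO/O.X*, (2,1):-1/OXX/OX./OOX
[OXX/OXO/O.X] X move#4: (2,1):+1/OXX/OXO/OXX*
[OXX/OXO/OXX] end (terminal -1, O#5); searched .X./OX./O.X to 5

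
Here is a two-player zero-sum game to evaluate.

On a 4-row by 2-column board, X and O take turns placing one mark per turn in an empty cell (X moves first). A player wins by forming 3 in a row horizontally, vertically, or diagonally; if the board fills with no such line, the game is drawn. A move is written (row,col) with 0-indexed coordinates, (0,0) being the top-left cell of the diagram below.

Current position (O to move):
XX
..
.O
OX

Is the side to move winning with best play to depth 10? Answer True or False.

O winning at [XX/../.O/OX]: False

ply 1, O at XX/../.O/OX | (1,0)=+0→XX/O./.O/OX*; (1,1)=+0→XX/.O/.O/OX; (2,0)=+0→XX/../OO/OX
ply 2, X at XX/O./.O/OX | (1,1)=-1→XX/OX/.O/OX; (2,0)=+0→XX/O./XO/OX*
ply 3, O at XX/O./XO/OX | (1,1)=+0→XX/OO/XO/OX*
ply 4: XX/OO/XO/OX is terminal +0 (X); from XX/../.O/OX depth 10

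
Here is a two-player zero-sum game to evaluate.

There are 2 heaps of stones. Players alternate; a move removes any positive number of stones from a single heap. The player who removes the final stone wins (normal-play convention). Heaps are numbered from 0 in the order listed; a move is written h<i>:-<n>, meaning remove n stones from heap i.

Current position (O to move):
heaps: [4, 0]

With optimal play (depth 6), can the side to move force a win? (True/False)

[(4,0)] O move#1: h0:-1:-1/(3,0), h0:-2:-1/(2,0), h0:-3:-1/(1,0), h0:-4:+1/(0,0)*
[(0,0)] end (terminal -1, X#2); searched (4,0) to 6

O winning at [(4,0)]: True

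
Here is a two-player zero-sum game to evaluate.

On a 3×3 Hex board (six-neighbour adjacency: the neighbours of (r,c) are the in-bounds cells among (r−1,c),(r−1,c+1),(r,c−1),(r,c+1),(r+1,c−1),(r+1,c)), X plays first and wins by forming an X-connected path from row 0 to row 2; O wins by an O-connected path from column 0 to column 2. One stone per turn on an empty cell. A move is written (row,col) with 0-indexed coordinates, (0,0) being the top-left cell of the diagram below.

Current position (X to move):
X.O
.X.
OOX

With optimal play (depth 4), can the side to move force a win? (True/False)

p1 X@[X.O/.X./OOX]: (0,1)[XXO/.X./OOX]-1 (1,0)[X.O/XX./OOX]-1 (1,2)[X.O/.XX/OOX]+1*
p2 O@[X.O/.XX/OOX]: (0,1)[XOO/.XX/OOX]-1* (1,0)[X.O/OXX/OOX]-1
p3 X@[XOO/.XX/OOX]: (1,0)[XOO/XXX/OOX]+1*
p4 O@[XOO/XXX/OOX] terminal -1; root [X.O/.X./OOX] d4

X winning at [X.O/.X./OOX]: True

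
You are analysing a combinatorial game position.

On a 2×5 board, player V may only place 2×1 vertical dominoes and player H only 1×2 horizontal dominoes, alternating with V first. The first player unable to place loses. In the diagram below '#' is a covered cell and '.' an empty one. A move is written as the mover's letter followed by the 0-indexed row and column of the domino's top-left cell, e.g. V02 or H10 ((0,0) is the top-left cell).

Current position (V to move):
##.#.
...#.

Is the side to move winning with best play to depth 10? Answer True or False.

V winning at [##.#./...#.]: True

ply 1, V at ##.#./...#. | V02=+1→####./..##.*; V04=-1→##.##/...##
ply 2, H at ####./..##. | H10=-1→####./####.*
ply 3, V at ####./####. | V04=+1→#####/#####*
ply 4: #####/##### is terminal -1 (H); from ##.#./...#. depth 10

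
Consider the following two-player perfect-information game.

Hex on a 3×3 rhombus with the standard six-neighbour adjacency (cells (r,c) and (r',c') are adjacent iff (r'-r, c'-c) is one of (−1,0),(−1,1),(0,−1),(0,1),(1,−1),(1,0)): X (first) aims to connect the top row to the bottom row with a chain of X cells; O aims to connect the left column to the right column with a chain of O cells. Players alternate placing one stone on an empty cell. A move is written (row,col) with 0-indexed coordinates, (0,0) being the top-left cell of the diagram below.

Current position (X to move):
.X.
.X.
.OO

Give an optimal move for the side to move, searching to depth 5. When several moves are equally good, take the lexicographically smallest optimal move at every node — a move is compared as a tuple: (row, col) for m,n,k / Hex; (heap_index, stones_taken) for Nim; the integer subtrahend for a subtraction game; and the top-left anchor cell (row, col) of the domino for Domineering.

X's best at [.X./.X./.OO]: (2,0)

[.X./.X./.OO] X move#1: (0,0):-1/XX./.X./.OO, (0,2):-1/.XX/.X./.OO, (1,0):-1/.X./XX./.OO, (1,2):-1/.X./.XX/.OO, (2,0):+1/.X./.X./XOO*
[.X./.X./XOO] end (terminal -1, O#2); searched .X./.X./.OO to 5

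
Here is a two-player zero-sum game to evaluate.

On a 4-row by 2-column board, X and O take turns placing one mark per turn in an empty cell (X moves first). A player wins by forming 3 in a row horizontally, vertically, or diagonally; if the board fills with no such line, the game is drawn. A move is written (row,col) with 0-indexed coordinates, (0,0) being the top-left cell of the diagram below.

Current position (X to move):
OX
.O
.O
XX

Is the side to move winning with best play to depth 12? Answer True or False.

ply 1, X at OX/.O/.O/XX | (1,0)=+0→OX/XO/.O/XX*; (2,0)=+0→OX/.O/XO/XX
ply 2, O at OX/XO/.O/XX | (2,0)=+0→OX/XO/OO/XX*
ply 3: OX/XO/OO/XX is terminal +0 (X); from OX/.O/.O/XX depth 12

X winning at [OX/.O/.O/XX]: False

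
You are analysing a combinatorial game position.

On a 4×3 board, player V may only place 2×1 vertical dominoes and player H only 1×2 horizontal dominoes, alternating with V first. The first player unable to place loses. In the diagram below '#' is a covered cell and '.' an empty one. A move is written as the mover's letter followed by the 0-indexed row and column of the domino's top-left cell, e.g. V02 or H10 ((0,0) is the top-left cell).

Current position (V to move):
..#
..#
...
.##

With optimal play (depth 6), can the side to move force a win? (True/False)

V winning at [..#/..#/.../.##]: True

[..#/..#/.../.##] V move#1: V00:+1/#.#/#.#/.../.##*, V01:+1/.##/.##/.../.##, V10:+1/..#/#.#/#../.##, V11:+1/..#/.##/.#./.##, V20:-1/..#/..#/#../###
[#.#/#.#/.../.##] H move#2: H20:-1/#.#/#.#/##./.##*, H21:-1/#.#/#.#/.##/.##
[#.#/#.#/##./.##] V move#3: V01:+1/###/###/##./.##*
[###/###/##./.##] end (terminal -1, H#4); searched ..#/..#/.../.## to 6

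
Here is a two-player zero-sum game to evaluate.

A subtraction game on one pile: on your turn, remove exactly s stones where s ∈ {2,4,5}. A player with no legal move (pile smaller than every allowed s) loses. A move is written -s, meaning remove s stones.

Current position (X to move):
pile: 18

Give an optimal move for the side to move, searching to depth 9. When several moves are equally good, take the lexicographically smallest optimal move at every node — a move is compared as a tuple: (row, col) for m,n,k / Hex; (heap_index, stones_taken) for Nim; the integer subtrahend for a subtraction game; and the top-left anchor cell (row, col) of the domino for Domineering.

p1 X@[18]: -2[16]-1 -4[14]+1* -5[13]-1
p2 O@[14]: -2[12]-1* -4[10]-1 -5[9]-1
p3 X@[12]: -2[10]-1 -4[8]+1* -5[7]+1
p4 O@[8]: -2[6]-1* -4[4]-1 -5[3]-1
p5 X@[6]: -2[4]-1 -4[2]-1 -5[1]+1*
p6 O@[1] terminal -1; root [18] d9

X's best at [18]: -4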